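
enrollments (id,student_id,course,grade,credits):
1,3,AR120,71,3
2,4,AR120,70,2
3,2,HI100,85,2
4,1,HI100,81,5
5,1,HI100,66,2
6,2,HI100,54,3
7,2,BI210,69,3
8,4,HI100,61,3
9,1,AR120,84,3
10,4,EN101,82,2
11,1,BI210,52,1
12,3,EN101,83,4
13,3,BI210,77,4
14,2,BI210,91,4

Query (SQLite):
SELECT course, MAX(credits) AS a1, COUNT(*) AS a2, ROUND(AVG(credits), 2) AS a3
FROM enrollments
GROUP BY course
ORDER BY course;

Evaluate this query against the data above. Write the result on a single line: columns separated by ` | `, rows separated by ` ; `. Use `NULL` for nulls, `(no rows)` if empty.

Group enrollments by course.
Per group compute: MAX(credits), COUNT(*), ROUND(AVG(credits), 2).
  AR120: ids {1, 2, 9} → MAX(credits)=3, COUNT(*)=3, ROUND(AVG(credits), 2)=2.67
  BI210: ids {7, 11, 13, 14} → MAX(credits)=4, COUNT(*)=4, ROUND(AVG(credits), 2)=3
  EN101: ids {10, 12} → MAX(credits)=4, COUNT(*)=2, ROUND(AVG(credits), 2)=3
  HI100: ids {3, 4, 5, 6, 8} → MAX(credits)=5, COUNT(*)=5, ROUND(AVG(credits), 2)=3

AR120 | 3 | 3 | 2.67 ; BI210 | 4 | 4 | 3 ; EN101 | 4 | 2 | 3 ; HI100 | 5 | 5 | 3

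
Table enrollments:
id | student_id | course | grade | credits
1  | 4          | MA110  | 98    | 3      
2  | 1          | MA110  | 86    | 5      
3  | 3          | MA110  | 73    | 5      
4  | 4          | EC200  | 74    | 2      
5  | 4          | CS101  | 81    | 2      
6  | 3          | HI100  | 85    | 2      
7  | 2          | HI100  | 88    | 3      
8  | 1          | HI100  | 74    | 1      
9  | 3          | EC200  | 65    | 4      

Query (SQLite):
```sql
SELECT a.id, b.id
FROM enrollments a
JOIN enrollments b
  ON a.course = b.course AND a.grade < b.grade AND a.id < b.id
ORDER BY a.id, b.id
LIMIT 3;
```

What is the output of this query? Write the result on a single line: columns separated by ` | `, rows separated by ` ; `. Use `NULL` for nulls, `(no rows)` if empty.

Pairs (a,b) with same course, a.grade < b.grade, a.id < b.id.
course groups: CS101:{5} EC200:{4,9} HI100:{6,7,8} MA110:{1,2,3}
Ordered by (a.id, b.id); first 3.

6 | 7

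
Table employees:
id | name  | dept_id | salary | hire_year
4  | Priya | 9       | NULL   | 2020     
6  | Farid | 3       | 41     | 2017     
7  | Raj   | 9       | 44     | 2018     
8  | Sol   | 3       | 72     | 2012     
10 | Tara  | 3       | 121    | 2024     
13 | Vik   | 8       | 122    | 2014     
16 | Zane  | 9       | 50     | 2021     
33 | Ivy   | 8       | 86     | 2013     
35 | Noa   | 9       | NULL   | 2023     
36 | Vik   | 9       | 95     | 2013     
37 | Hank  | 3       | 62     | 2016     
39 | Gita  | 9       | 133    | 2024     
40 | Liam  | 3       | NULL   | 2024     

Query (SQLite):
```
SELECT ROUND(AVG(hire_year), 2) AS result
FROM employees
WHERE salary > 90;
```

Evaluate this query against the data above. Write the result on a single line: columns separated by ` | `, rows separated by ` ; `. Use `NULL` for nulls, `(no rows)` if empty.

Rows where salary > 90 → hire_year values: [2024, 2014, 2013, 2024].
AVG = 8075 / 4 (rounded to 2 dp).

2018.75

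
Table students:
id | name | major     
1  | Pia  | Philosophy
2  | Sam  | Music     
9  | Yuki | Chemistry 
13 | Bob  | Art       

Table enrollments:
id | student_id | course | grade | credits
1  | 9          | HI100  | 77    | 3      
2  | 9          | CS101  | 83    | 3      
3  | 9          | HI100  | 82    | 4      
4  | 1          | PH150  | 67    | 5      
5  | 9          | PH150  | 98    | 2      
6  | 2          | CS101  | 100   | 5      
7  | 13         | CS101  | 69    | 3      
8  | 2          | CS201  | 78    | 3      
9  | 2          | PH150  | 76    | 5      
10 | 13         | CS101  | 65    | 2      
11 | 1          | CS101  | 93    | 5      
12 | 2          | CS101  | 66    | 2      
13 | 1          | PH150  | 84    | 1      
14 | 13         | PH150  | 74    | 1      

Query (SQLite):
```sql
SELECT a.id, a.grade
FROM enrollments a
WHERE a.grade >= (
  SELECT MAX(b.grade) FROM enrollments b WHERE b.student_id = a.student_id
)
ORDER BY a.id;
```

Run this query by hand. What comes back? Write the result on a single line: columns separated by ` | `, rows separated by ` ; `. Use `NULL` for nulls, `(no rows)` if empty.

For each enrollments row a, compute MAX(grade) over rows sharing a.student_id.
Keep row a if a.grade >= that per-group MAX.
  student_id=1: MAX(grade) = 93
  student_id=2: MAX(grade) = 100
  student_id=9: MAX(grade) = 98
  student_id=13: MAX(grade) = 74

5 | 98 ; 6 | 100 ; 11 | 93 ; 14 | 74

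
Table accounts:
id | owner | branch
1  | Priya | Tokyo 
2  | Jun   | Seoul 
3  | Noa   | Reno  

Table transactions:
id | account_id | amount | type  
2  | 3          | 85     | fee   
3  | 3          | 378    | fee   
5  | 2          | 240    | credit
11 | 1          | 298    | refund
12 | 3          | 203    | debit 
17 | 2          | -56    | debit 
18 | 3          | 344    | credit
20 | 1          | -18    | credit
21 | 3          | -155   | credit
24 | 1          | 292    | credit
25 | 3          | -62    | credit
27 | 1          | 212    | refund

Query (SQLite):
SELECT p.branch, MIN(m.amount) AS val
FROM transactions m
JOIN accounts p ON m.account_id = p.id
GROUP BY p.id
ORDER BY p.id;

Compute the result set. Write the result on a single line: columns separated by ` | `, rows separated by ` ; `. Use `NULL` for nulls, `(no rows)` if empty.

Tokyo | -18 ; Seoul | -56 ; Reno | -155

Join each transactions row to its accounts via account_id.
Group joined rows by accounts.id; compute MIN(m.amount) per group.
  1: ids {11, 20, 24, 27} → MIN(m.amount)=-18
  2: ids {5, 17} → MIN(m.amount)=-56
  3: ids {2, 3, 12, 18, 21, 25} → MIN(m.amount)=-155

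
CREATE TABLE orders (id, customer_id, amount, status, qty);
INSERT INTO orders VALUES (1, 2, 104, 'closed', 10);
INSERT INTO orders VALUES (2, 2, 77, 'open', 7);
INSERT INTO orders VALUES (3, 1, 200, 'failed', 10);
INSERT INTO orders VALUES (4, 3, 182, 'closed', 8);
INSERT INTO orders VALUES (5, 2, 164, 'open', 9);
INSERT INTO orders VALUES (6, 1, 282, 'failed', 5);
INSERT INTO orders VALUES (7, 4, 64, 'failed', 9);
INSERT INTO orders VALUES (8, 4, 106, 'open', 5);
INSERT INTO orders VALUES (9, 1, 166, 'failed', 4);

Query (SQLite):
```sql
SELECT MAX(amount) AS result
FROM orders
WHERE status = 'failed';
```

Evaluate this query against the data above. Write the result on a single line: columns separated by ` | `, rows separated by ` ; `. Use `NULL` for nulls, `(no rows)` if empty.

Rows where status='failed' → amount values: [200, 282, 64, 166].
MAX of non-NULL values = 282.

282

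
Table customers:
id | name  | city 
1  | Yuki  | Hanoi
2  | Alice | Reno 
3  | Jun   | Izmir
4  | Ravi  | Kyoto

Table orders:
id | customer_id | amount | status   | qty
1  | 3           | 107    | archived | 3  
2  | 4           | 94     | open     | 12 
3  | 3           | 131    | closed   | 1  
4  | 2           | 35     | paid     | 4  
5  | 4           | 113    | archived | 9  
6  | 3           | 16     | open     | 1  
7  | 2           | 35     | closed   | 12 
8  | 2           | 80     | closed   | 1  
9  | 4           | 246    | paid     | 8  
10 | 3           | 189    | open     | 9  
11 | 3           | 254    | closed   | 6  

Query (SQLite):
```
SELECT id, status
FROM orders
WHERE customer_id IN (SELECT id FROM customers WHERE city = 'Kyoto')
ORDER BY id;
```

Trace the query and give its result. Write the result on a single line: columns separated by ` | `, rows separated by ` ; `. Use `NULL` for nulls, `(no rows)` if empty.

2 | open ; 5 | archived ; 9 | paid

Inner query: customers.id where city = 'Kyoto'.
Outer: keep orders rows whose customer_id is in that set.
Inner query → {4}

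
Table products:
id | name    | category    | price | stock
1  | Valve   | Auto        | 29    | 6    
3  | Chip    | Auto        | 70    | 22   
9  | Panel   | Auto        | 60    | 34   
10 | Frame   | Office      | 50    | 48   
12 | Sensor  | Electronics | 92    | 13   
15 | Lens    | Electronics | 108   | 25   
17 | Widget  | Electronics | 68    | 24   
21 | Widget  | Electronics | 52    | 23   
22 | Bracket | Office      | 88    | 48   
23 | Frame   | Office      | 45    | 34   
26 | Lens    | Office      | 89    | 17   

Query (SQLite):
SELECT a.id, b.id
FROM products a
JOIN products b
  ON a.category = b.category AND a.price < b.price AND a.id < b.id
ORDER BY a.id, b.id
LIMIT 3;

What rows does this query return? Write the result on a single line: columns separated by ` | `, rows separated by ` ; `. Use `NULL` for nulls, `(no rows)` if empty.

1 | 3 ; 1 | 9 ; 10 | 22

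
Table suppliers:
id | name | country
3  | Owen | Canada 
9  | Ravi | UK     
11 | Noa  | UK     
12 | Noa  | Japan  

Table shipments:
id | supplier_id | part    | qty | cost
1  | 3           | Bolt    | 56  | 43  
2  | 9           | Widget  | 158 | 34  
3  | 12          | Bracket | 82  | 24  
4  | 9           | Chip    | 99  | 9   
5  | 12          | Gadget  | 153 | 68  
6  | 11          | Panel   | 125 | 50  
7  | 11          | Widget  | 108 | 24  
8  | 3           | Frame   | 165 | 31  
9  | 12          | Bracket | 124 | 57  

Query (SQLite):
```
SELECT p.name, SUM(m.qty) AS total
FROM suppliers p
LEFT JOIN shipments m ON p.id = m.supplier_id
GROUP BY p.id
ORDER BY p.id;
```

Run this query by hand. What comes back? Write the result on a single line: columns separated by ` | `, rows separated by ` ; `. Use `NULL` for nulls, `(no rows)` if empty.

LEFT JOIN keeps every suppliers row; unmatched ones get NULL for shipments columns.
Group by suppliers.id and compute SUM(m.qty). SUM over an all-NULL group is NULL.
  3: ids {1, 8} → SUM(m.qty)=221
  9: ids {2, 4} → SUM(m.qty)=257
  11: ids {6, 7} → SUM(m.qty)=233
  12: ids {3, 5, 9} → SUM(m.qty)=359

Owen | 221 ; Ravi | 257 ; Noa | 233 ; Noa | 359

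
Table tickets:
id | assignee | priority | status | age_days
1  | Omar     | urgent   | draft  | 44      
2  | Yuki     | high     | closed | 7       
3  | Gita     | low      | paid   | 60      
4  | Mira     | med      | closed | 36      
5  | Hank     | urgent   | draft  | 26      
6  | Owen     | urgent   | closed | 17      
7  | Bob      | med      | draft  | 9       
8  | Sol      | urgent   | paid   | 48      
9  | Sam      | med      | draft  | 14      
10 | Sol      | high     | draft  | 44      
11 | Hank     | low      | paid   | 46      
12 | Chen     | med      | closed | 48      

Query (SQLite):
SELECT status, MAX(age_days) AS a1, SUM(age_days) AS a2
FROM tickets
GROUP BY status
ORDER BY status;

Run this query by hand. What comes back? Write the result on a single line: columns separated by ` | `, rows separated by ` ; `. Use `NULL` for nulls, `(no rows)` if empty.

closed | 48 | 108 ; draft | 44 | 137 ; paid | 60 | 154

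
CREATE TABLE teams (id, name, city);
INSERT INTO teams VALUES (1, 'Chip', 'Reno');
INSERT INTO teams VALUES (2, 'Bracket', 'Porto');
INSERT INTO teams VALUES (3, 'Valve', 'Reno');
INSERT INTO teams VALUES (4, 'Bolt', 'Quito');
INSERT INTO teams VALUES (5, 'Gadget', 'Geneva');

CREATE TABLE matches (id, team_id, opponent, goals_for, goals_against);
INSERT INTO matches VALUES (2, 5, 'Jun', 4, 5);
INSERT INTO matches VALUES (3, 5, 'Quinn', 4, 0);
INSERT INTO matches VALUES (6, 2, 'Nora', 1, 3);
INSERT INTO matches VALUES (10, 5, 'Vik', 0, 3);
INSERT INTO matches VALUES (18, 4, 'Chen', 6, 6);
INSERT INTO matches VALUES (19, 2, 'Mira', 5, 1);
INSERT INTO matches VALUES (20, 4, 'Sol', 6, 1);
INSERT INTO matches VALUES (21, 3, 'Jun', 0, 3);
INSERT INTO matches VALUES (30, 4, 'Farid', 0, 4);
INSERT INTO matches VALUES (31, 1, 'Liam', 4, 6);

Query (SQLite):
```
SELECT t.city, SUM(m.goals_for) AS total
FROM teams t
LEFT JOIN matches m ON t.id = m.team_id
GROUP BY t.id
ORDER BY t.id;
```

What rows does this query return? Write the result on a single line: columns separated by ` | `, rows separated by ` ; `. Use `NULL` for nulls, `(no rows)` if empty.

Reno | 4 ; Porto | 6 ; Reno | 0 ; Quito | 12 ; Geneva | 8

LEFT JOIN keeps every teams row; unmatched ones get NULL for matches columns.
Group by teams.id and compute SUM(m.goals_for). SUM over an all-NULL group is NULL.
  1: ids {31} → SUM(m.goals_for)=4
  2: ids {6, 19} → SUM(m.goals_for)=6
  3: ids {21} → SUM(m.goals_for)=0
  4: ids {18, 20, 30} → SUM(m.goals_for)=12
  5: ids {2, 3, 10} → SUM(m.goals_for)=8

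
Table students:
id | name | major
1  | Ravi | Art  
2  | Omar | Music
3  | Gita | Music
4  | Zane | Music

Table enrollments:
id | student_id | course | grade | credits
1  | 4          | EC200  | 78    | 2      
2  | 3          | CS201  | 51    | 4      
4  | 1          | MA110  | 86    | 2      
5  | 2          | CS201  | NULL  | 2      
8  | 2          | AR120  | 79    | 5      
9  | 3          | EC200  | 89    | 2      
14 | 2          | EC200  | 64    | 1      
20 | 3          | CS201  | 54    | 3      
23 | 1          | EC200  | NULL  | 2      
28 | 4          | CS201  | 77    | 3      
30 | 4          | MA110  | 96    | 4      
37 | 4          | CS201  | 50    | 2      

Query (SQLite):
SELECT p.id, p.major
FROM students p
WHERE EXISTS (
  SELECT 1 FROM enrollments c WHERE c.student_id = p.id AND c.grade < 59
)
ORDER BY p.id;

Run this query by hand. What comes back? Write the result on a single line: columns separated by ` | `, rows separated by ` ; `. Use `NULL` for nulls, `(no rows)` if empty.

For each students row, check whether any enrollments with matching student_id has grade < 59.
Keep rows where that is true.

3 | Music ; 4 | Music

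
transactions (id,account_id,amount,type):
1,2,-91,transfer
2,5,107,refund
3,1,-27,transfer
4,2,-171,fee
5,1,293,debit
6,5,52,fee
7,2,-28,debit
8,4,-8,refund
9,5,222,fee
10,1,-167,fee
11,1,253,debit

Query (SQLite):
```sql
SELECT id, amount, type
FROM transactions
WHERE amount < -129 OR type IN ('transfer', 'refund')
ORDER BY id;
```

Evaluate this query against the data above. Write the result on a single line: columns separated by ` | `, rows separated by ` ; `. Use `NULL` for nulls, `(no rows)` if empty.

amount < -129: ids {4, 10}
type IN ('transfer', 'refund'): ids {1, 2, 3, 8}
Combine with OR.

1 | -91 | transfer ; 2 | 107 | refund ; 3 | -27 | transfer ; 4 | -171 | fee ; 8 | -8 | refund ; 10 | -167 | fee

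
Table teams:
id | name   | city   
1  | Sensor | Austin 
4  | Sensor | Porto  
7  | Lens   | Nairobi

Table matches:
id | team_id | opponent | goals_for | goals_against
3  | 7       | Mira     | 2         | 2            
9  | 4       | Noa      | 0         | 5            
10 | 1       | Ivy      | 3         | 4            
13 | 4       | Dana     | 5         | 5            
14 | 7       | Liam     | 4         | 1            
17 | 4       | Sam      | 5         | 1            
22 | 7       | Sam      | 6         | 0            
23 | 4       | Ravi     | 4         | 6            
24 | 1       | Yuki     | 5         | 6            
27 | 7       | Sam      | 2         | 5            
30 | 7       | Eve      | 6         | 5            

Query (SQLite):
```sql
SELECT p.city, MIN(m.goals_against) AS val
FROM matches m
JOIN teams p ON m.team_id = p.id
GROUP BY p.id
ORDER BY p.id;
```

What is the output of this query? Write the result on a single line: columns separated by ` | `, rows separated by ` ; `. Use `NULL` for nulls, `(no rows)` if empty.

Austin | 4 ; Porto | 1 ; Nairobi | 0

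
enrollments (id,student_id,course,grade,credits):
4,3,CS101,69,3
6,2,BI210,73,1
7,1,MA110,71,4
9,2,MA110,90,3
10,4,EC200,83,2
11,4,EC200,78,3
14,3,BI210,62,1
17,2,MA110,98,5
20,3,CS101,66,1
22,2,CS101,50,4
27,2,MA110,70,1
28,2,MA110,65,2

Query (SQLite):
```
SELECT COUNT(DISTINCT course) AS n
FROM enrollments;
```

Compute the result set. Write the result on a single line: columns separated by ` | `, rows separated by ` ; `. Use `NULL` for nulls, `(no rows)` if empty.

Count distinct non-NULL course values.

4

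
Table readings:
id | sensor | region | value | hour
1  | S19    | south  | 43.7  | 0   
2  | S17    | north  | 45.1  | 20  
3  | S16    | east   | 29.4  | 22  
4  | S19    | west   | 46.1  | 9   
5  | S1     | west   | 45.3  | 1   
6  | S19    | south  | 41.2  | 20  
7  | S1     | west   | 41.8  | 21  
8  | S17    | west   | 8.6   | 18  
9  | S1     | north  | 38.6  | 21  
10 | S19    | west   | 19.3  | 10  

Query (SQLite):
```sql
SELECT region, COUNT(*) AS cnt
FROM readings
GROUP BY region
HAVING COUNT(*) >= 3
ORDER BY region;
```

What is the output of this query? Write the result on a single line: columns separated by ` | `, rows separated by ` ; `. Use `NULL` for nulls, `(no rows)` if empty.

west | 5

Partition readings by region; compute COUNT(*) within each group.
HAVING: keep groups with count ≥ 3.
  east: ids {3} → COUNT(*)=1
  north: ids {2, 9} → COUNT(*)=2
  south: ids {1, 6} → COUNT(*)=2
  west: ids {4, 5, 7, 8, 10} → COUNT(*)=5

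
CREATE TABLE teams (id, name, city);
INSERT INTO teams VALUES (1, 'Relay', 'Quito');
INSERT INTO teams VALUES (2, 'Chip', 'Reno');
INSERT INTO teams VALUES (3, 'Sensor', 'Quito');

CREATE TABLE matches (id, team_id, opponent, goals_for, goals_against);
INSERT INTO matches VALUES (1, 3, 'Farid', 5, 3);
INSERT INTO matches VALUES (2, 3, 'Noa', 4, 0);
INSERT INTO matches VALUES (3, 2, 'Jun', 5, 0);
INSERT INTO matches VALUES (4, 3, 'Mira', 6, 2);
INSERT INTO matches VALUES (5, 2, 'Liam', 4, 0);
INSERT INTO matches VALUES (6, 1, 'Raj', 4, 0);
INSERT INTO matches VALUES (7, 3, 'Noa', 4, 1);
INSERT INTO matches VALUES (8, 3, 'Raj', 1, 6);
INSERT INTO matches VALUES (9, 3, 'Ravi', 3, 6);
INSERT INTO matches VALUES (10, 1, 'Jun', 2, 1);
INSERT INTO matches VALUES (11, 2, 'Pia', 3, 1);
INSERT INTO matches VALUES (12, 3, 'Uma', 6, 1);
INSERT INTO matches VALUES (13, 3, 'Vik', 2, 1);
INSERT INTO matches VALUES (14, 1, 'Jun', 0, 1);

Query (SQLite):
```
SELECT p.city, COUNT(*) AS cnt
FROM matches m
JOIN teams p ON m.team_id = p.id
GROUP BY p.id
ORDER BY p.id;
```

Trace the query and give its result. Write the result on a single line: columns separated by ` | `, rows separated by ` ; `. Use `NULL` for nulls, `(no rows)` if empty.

Quito | 3 ; Reno | 3 ; Quito | 8

Join each matches row to its teams via team_id.
Group joined rows by teams.id; compute COUNT(*) per group.
  1: ids {6, 10, 14} → COUNT(*)=3
  2: ids {3, 5, 11} → COUNT(*)=3
  3: ids {1, 2, 4, 7, 8, 9, 12, 13} → COUNT(*)=8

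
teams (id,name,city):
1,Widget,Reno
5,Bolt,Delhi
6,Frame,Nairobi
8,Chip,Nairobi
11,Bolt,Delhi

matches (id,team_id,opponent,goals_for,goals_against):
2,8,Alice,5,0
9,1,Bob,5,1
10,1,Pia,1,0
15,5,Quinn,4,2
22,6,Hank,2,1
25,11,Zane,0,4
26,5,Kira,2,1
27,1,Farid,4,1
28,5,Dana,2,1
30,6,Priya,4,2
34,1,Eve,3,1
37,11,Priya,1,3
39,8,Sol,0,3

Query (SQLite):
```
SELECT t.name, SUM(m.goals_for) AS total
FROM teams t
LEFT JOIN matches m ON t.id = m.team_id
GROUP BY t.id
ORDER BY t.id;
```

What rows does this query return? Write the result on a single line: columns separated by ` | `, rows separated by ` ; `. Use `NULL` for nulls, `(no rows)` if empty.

Widget | 13 ; Bolt | 8 ; Frame | 6 ; Chip | 5 ; Bolt | 1

LEFT JOIN keeps every teams row; unmatched ones get NULL for matches columns.
Group by teams.id and compute SUM(m.goals_for). SUM over an all-NULL group is NULL.
  1: ids {9, 10, 27, 34} → SUM(m.goals_for)=13
  5: ids {15, 26, 28} → SUM(m.goals_for)=8
  6: ids {22, 30} → SUM(m.goals_for)=6
  8: ids {2, 39} → SUM(m.goals_for)=5
  11: ids {25, 37} → SUM(m.goals_for)=1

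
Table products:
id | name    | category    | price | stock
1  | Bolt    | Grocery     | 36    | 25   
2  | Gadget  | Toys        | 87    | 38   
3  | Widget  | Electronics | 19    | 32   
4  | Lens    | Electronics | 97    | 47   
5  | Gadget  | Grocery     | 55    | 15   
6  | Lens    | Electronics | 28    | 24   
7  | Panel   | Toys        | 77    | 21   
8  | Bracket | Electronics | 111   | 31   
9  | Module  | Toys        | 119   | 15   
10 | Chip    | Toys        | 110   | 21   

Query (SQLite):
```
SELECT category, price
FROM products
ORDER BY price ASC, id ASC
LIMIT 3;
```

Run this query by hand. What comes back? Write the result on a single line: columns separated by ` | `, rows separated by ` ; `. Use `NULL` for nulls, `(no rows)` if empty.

Sort by price asc, tiebreak id asc: (19, id=3), (28, id=6), (36, id=1), (55, id=5), (77, id=7), (87, id=2) …. Take first 3.

Electronics | 19 ; Electronics | 28 ; Grocery | 36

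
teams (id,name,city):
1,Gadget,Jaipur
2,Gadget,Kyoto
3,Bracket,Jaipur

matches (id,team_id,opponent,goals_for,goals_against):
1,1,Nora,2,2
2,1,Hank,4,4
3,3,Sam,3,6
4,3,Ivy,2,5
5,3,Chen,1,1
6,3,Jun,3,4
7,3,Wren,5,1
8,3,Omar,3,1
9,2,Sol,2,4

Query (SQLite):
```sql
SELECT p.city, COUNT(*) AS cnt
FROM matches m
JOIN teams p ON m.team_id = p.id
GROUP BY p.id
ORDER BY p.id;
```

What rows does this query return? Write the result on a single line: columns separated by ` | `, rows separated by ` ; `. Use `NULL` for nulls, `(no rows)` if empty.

Join each matches row to its teams via team_id.
Group joined rows by teams.id; compute COUNT(*) per group.
  1: ids {1, 2} → COUNT(*)=2
  2: ids {9} → COUNT(*)=1
  3: ids {3, 4, 5, 6, 7, 8} → COUNT(*)=6

Jaipur | 2 ; Kyoto | 1 ; Jaipur | 6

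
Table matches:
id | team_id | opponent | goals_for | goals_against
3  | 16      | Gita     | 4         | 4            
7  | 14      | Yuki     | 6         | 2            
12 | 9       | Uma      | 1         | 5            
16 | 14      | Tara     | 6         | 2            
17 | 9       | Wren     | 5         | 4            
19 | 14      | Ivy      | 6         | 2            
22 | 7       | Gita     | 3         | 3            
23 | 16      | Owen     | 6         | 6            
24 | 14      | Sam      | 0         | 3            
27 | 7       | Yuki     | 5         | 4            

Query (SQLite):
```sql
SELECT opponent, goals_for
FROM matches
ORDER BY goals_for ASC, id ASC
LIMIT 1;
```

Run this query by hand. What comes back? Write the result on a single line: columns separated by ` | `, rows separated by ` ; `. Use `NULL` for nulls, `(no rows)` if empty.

Sam | 0

Sort by goals_for asc, tiebreak id asc: (0, id=24), (1, id=12), (3, id=22), (4, id=3) …. Take first 1.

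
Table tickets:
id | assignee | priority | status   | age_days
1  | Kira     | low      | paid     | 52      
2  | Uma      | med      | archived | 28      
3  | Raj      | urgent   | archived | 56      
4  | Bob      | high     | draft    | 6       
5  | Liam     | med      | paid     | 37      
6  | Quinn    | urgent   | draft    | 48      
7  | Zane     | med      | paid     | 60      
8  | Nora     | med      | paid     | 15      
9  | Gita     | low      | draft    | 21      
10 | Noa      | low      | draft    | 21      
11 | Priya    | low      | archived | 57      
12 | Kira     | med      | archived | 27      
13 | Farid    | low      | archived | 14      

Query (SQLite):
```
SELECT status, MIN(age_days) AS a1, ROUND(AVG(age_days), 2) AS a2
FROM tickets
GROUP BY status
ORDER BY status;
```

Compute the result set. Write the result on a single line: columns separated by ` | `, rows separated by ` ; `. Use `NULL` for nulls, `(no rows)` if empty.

archived | 14 | 36.4 ; draft | 6 | 24 ; paid | 15 | 41

Group tickets by status.
Per group compute: MIN(age_days), ROUND(AVG(age_days), 2).
  archived: ids {2, 3, 11, 12, 13} → MIN(age_days)=14, ROUND(AVG(age_days), 2)=36.4
  draft: ids {4, 6, 9, 10} → MIN(age_days)=6, ROUND(AVG(age_days), 2)=24
  paid: ids {1, 5, 7, 8} → MIN(age_days)=15, ROUND(AVG(age_days), 2)=41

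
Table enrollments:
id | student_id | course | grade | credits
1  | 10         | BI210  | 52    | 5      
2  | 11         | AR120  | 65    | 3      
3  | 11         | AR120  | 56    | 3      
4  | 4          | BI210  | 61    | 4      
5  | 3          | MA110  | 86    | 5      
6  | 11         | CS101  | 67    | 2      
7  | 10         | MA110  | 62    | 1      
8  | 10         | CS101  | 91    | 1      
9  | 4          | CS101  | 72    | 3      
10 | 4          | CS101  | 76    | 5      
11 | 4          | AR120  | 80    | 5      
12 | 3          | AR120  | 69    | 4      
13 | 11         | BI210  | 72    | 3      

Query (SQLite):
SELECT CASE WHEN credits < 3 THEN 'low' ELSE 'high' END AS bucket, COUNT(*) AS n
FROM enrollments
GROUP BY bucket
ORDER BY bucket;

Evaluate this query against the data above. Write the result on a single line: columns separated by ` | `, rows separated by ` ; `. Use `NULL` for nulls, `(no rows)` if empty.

Bucket rows by credits < 3 → 'low' else 'high'; count each bucket.

high | 10 ; low | 3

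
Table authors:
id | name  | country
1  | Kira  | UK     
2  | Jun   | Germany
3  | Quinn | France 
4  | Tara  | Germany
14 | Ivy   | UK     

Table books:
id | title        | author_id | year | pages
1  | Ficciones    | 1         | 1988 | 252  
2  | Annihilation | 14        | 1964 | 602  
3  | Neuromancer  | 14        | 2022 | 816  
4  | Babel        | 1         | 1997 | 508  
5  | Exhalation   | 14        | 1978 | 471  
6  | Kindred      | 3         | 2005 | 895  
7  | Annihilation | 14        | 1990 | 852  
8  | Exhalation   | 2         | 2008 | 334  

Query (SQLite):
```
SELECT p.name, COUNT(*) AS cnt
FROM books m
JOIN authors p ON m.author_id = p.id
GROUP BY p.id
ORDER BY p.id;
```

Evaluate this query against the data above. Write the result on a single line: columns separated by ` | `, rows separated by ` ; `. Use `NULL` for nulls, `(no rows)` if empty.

Join each books row to its authors via author_id.
Group joined rows by authors.id; compute COUNT(*) per group.
  1: ids {1, 4} → COUNT(*)=2
  2: ids {8} → COUNT(*)=1
  3: ids {6} → COUNT(*)=1
  14: ids {2, 3, 5, 7} → COUNT(*)=4

Kira | 2 ; Jun | 1 ; Quinn | 1 ; Ivy | 4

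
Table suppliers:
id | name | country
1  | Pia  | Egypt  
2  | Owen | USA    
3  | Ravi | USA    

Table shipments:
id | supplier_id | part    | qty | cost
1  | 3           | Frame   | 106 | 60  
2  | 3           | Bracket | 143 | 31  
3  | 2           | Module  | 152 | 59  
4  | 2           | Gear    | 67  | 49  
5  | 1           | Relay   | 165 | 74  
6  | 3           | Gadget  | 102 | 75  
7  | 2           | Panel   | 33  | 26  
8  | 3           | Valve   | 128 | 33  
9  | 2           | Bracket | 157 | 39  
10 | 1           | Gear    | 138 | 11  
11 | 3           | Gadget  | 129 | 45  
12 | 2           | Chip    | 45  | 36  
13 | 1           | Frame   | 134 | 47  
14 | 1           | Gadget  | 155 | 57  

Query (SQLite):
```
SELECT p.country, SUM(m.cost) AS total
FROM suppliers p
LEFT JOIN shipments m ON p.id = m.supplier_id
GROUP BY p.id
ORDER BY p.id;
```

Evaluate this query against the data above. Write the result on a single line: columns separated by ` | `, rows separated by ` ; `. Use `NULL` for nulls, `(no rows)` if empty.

Egypt | 189 ; USA | 209 ; USA | 244

LEFT JOIN keeps every suppliers row; unmatched ones get NULL for shipments columns.
Group by suppliers.id and compute SUM(m.cost). SUM over an all-NULL group is NULL.
  1: ids {5, 10, 13, 14} → SUM(m.cost)=189
  2: ids {3, 4, 7, 9, 12} → SUM(m.cost)=209
  3: ids {1, 2, 6, 8, 11} → SUM(m.cost)=244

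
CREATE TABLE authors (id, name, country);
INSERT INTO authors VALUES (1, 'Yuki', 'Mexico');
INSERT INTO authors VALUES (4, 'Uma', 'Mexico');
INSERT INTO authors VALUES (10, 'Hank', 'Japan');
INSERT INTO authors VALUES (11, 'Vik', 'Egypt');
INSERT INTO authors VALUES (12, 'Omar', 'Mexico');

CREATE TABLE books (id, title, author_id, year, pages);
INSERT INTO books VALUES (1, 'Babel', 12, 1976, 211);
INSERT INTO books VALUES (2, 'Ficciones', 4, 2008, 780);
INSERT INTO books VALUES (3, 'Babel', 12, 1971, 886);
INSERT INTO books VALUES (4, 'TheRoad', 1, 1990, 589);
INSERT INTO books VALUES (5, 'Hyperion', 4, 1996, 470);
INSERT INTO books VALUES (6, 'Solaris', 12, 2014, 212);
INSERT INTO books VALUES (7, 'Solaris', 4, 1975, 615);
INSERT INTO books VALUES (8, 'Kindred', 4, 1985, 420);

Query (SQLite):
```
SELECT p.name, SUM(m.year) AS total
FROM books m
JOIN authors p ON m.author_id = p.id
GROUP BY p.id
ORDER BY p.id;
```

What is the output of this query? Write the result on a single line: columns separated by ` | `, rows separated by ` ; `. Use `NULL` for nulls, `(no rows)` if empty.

Yuki | 1990 ; Uma | 7964 ; Omar | 5961

Join each books row to its authors via author_id.
Group joined rows by authors.id; compute SUM(m.year) per group.
  1: ids {4} → SUM(m.year)=1990
  4: ids {2, 5, 7, 8} → SUM(m.year)=7964
  12: ids {1, 3, 6} → SUM(m.year)=5961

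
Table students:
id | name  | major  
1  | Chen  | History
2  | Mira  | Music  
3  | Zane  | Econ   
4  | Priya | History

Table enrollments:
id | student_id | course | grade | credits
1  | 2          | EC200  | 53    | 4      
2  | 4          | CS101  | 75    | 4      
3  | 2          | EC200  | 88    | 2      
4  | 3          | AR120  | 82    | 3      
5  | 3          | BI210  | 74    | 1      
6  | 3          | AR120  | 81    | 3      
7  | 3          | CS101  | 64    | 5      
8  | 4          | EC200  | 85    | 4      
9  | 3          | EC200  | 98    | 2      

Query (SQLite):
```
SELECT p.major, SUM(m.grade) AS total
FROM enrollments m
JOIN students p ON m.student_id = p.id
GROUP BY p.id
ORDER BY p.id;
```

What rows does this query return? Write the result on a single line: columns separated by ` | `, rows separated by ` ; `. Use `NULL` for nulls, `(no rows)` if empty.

Music | 141 ; Econ | 399 ; History | 160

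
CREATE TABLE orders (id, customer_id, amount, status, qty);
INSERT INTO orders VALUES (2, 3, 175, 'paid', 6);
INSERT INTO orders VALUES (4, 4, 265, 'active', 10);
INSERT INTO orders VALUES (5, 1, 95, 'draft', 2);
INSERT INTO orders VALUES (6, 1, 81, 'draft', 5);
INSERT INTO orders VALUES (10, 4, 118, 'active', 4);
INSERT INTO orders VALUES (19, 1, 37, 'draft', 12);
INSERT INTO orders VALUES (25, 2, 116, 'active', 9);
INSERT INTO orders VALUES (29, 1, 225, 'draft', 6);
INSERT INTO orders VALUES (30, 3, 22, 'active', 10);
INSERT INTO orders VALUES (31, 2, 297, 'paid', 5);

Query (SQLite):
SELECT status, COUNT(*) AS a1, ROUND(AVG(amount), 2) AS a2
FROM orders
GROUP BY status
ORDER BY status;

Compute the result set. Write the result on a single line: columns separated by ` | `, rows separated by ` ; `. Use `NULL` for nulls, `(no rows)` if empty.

Group orders by status.
Per group compute: COUNT(*), ROUND(AVG(amount), 2).
  active: ids {4, 10, 25, 30} → COUNT(*)=4, ROUND(AVG(amount), 2)=130.25
  draft: ids {5, 6, 19, 29} → COUNT(*)=4, ROUND(AVG(amount), 2)=109.5
  paid: ids {2, 31} → COUNT(*)=2, ROUND(AVG(amount), 2)=236

active | 4 | 130.25 ; draft | 4 | 109.5 ; paid | 2 | 236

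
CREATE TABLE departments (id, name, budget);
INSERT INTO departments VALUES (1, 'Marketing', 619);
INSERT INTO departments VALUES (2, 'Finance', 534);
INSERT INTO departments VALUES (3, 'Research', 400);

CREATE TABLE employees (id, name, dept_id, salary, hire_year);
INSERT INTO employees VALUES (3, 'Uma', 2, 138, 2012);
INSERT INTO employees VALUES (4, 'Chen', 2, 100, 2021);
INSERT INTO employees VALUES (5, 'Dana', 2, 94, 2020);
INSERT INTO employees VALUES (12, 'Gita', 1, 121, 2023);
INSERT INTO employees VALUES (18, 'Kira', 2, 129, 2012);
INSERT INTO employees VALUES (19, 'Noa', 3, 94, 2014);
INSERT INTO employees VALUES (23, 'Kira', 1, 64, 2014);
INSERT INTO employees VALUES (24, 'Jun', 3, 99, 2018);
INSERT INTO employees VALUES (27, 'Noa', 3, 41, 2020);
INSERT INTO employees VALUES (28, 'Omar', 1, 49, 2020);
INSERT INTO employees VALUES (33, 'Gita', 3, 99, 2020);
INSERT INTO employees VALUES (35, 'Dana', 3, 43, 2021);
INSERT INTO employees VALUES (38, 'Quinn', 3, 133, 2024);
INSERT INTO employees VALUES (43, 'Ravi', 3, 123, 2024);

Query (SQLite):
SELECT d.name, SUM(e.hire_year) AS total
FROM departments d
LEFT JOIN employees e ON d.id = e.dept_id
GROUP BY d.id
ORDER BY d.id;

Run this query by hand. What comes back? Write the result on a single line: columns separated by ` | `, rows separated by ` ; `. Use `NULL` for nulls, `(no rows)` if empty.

LEFT JOIN keeps every departments row; unmatched ones get NULL for employees columns.
Group by departments.id and compute SUM(e.hire_year). SUM over an all-NULL group is NULL.
  1: ids {12, 23, 28} → SUM(e.hire_year)=6057
  2: ids {3, 4, 5, 18} → SUM(e.hire_year)=8065
  3: ids {19, 24, 27, 33, 35, 38, 43} → SUM(e.hire_year)=14141

Marketing | 6057 ; Finance | 8065 ; Research | 14141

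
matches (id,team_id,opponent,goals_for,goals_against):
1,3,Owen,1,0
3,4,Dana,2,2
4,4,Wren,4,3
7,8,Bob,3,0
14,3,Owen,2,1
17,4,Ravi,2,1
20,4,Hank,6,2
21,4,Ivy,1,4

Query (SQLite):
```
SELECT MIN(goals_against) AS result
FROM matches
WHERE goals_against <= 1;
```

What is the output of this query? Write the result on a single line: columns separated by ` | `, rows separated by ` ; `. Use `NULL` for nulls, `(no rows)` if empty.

0

Rows where goals_against <= 1 → goals_against values: [0, 0, 1, 1].
MIN of non-NULL values = 0.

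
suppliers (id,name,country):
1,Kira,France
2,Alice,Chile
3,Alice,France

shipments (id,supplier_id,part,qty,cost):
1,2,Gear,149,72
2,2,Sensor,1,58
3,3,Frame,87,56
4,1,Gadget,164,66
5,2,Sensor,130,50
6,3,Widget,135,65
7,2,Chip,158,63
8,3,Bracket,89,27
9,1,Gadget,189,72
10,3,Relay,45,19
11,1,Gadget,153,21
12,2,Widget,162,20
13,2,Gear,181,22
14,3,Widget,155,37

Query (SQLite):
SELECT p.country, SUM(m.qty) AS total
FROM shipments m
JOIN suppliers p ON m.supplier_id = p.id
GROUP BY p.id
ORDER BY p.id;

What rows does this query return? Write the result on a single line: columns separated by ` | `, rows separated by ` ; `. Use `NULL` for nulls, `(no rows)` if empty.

France | 506 ; Chile | 781 ; France | 511

Join each shipments row to its suppliers via supplier_id.
Group joined rows by suppliers.id; compute SUM(m.qty) per group.
  1: ids {4, 9, 11} → SUM(m.qty)=506
  2: ids {1, 2, 5, 7, 12, 13} → SUM(m.qty)=781
  3: ids {3, 6, 8, 10, 14} → SUM(m.qty)=511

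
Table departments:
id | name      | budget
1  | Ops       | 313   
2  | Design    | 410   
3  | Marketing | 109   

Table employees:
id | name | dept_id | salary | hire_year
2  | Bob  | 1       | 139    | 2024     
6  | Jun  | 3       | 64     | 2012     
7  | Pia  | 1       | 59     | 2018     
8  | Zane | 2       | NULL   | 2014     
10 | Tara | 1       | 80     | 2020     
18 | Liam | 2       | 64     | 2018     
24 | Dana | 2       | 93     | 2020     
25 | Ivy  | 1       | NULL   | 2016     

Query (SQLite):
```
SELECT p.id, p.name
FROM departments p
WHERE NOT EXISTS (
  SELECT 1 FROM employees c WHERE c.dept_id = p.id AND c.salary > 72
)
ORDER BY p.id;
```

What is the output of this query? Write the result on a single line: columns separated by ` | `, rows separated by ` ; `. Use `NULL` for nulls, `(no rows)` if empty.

3 | Marketing

For each departments row, check whether any employees with matching dept_id has salary > 72.
Keep rows where that is false.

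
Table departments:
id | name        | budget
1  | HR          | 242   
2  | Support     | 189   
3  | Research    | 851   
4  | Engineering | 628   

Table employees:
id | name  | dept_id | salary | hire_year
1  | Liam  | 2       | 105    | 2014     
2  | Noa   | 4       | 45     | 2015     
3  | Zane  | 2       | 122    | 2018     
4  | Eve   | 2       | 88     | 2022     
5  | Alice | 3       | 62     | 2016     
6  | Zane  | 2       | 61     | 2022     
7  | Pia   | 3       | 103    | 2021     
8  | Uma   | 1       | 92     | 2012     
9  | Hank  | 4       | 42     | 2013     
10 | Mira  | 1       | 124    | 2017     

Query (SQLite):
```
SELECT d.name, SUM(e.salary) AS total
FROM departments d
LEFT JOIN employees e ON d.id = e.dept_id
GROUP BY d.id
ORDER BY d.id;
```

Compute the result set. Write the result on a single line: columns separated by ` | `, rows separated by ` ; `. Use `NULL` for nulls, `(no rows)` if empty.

LEFT JOIN keeps every departments row; unmatched ones get NULL for employees columns.
Group by departments.id and compute SUM(e.salary). SUM over an all-NULL group is NULL.
  1: ids {8, 10} → SUM(e.salary)=216
  2: ids {1, 3, 4, 6} → SUM(e.salary)=376
  3: ids {5, 7} → SUM(e.salary)=165
  4: ids {2, 9} → SUM(e.salary)=87

HR | 216 ; Support | 376 ; Research | 165 ; Engineering | 87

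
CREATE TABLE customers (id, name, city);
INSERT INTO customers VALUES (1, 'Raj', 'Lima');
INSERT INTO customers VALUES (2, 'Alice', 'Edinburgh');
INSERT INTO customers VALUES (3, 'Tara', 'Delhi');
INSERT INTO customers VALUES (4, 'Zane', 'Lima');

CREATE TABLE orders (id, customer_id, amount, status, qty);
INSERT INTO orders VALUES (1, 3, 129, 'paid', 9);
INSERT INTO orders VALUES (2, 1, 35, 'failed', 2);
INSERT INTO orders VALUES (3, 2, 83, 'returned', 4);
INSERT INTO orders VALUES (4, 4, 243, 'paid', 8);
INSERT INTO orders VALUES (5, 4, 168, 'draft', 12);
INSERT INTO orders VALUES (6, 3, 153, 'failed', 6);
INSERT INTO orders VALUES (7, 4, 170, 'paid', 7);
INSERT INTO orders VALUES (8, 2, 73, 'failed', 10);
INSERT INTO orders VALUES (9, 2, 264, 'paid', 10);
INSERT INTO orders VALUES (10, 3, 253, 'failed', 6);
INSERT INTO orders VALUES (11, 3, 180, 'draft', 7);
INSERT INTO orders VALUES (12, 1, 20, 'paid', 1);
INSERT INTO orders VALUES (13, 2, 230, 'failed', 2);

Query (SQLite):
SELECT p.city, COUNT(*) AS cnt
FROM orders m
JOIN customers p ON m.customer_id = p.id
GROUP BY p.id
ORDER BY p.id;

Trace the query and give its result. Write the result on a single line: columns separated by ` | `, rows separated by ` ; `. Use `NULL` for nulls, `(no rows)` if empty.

Lima | 2 ; Edinburgh | 4 ; Delhi | 4 ; Lima | 3

Join each orders row to its customers via customer_id.
Group joined rows by customers.id; compute COUNT(*) per group.
  1: ids {2, 12} → COUNT(*)=2
  2: ids {3, 8, 9, 13} → COUNT(*)=4
  3: ids {1, 6, 10, 11} → COUNT(*)=4
  4: ids {4, 5, 7} → COUNT(*)=3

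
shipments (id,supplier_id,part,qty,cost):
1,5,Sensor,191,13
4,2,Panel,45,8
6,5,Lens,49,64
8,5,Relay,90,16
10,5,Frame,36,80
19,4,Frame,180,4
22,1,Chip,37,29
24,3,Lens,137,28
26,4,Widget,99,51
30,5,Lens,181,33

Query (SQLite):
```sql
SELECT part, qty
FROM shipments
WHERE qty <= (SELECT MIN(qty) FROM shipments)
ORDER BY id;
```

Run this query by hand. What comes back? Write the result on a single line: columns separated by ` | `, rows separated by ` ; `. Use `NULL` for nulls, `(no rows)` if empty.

Frame | 36

Scalar subquery: MIN(qty) over all shipments rows = 36.
Keep rows where qty <= that value.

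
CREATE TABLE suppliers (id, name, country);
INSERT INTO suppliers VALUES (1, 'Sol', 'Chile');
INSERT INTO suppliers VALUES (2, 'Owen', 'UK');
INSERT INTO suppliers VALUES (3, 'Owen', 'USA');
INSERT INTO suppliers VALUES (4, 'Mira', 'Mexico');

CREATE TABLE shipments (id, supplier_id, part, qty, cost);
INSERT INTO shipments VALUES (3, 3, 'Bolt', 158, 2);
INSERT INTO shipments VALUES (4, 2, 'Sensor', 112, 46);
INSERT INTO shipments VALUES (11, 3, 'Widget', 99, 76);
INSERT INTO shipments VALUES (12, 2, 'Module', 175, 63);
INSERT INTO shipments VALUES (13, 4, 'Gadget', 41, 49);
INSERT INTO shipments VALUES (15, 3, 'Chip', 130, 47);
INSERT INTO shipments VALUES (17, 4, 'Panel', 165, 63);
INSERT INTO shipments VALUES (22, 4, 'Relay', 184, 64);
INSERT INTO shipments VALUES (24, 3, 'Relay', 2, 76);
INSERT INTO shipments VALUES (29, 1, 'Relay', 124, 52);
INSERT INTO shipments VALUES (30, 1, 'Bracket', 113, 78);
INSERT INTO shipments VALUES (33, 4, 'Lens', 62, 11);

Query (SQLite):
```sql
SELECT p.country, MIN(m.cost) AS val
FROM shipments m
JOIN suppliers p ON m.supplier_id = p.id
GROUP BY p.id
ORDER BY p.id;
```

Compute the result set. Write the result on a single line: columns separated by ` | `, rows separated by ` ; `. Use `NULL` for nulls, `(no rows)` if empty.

Chile | 52 ; UK | 46 ; USA | 2 ; Mexico | 11

Join each shipments row to its suppliers via supplier_id.
Group joined rows by suppliers.id; compute MIN(m.cost) per group.
  1: ids {29, 30} → MIN(m.cost)=52
  2: ids {4, 12} → MIN(m.cost)=46
  3: ids {3, 11, 15, 24} → MIN(m.cost)=2
  4: ids {13, 17, 22, 33} → MIN(m.cost)=11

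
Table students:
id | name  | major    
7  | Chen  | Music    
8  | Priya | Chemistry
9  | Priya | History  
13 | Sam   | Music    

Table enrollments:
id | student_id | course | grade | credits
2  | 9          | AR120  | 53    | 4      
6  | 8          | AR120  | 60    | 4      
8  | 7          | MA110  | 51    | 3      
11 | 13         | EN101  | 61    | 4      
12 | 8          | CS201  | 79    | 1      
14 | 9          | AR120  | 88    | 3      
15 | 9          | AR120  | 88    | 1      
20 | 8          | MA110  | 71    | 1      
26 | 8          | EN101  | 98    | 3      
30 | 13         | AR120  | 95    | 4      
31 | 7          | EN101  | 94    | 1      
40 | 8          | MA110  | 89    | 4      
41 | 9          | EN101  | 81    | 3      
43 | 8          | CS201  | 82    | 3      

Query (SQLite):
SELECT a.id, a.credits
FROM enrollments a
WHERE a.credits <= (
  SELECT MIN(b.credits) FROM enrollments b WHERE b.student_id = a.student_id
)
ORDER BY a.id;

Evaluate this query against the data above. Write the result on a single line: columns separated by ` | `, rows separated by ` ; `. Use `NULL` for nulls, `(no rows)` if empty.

11 | 4 ; 12 | 1 ; 15 | 1 ; 20 | 1 ; 30 | 4 ; 31 | 1

For each enrollments row a, compute MIN(credits) over rows sharing a.student_id.
Keep row a if a.credits <= that per-group MIN.
  student_id=7: MIN(credits) = 1
  student_id=8: MIN(credits) = 1
  student_id=9: MIN(credits) = 1
  student_id=13: MIN(credits) = 4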